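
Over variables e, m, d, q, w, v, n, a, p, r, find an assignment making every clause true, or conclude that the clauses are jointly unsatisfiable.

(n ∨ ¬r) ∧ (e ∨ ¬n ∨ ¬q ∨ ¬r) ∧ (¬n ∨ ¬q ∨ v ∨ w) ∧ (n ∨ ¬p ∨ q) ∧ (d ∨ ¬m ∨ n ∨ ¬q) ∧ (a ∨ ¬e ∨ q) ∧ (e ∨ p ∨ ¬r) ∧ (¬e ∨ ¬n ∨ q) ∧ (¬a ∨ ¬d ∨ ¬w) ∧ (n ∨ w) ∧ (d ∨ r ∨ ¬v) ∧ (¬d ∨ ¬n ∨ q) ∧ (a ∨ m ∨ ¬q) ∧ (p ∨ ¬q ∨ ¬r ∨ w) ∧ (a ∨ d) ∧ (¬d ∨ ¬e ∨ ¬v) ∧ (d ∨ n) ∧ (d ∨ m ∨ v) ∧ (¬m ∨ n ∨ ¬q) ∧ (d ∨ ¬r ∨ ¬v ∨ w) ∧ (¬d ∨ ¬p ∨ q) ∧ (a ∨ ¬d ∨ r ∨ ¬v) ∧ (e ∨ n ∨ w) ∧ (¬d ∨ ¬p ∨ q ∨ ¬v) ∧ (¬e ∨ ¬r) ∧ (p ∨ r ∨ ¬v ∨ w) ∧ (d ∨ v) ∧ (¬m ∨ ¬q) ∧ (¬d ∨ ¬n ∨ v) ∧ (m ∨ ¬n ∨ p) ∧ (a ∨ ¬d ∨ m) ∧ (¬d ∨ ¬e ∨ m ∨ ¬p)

Set e = False.
Set m = True.
  then (¬m ∨ ¬q) forces q = False.
Set d = False.
  then (a ∨ d) forces a = True.
  then (d ∨ n) forces n = True.
  then (d ∨ v) forces v = True.
  then (d ∨ r ∨ ¬v) forces r = True.
  then (d ∨ ¬r ∨ ¬v ∨ w) forces w = True.
  then (e ∨ p ∨ ¬r) forces p = True.
All clauses satisfied.

e=F; m=T; d=F; q=F; w=T; v=T; n=T; a=T; p=T; r=T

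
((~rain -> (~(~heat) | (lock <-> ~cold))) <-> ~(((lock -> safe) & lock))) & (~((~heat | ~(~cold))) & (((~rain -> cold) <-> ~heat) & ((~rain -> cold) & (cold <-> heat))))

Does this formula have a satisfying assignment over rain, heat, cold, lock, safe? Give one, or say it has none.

Unsatisfiable — no assignment works.

Case heat = True: the formula simplifies to ~(((lock -> safe) & lock)) & (~(~(~cold)) & (~((~rain -> cold)) & ((~rain -> cold) & cold))).
  cold = True: the conjunct ~(~(~cold)) becomes ~(~False) = False.
  cold = False: the conjunct cold is False.
Case heat = False: the conjunct ~((~heat | ~(~cold))) becomes ~((True | ~(~cold))) = False.
Both cases fail — unsatisfiable.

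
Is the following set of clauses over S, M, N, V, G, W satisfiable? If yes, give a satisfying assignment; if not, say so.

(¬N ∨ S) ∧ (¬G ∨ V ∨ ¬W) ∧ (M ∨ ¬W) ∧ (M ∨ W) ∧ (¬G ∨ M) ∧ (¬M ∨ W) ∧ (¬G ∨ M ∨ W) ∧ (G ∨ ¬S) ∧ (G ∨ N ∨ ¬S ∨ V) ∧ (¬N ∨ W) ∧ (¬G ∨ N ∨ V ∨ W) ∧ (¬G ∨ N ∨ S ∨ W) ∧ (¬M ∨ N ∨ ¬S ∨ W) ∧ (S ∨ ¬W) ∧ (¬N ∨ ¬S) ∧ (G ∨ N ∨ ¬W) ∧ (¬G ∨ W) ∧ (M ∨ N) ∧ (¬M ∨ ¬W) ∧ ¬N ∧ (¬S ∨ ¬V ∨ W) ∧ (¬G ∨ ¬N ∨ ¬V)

Unsatisfiable

Case M = True:
  (¬M ∨ W) forces W = True.
  Clause (¬M ∨ ¬W) is falsified — contradiction.
Case M = False:
  (M ∨ ¬W) forces W = False.
  Clause (M ∨ W) is falsified — contradiction.
Both cases fail, so the formula is unsatisfiable.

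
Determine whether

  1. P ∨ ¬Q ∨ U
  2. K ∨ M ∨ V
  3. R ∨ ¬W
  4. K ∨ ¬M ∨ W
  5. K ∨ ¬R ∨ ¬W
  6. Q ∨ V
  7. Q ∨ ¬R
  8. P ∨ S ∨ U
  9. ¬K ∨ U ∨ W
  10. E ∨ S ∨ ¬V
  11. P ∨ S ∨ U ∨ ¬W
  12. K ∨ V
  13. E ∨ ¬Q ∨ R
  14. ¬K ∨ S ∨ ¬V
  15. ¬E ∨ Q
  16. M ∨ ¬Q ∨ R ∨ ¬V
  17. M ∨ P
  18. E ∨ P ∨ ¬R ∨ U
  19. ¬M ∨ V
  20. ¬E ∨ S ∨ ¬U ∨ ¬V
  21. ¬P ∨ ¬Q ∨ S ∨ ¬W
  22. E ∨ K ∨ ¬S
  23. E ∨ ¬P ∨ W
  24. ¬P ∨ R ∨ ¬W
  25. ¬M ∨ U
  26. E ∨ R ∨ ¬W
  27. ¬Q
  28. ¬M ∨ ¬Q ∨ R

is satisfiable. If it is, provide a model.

W=F, U=T, E=F, Q=F, S=T, R=F, K=T, P=F, M=T, V=T

Unit clause (¬Q) forces Q = False.
In (Q ∨ V) only V is left, so V = True.
In (Q ∨ ¬R) only ¬R is left, so R = False.
In (¬E ∨ Q) only ¬E is left, so E = False.
In (E ∨ R ∨ ¬W) only ¬W is left, so W = False.
In (E ∨ S ∨ ¬V) only S is left, so S = True.
In (E ∨ K ∨ ¬S) only K is left, so K = True.
In (E ∨ ¬P ∨ W) only ¬P is left, so P = False.
In (¬K ∨ U ∨ W) only U is left, so U = True.
In (M ∨ P) only M is left, so M = True.
All clauses satisfied.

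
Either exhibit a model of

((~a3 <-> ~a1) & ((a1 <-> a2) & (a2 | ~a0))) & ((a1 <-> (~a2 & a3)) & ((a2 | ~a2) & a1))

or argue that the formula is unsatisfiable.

No satisfying assignment exists.

Case a1 = True: the formula simplifies to (a3 & (a2 & (a2 | ~a0))) & ((~a2 & a3) & (a2 | ~a2)).
  a2 = True: the conjunct ~a2 is False.
  a2 = False: the conjunct a2 is False.
Case a1 = False: the conjunct a1 is False.
Both cases fail — unsatisfiable.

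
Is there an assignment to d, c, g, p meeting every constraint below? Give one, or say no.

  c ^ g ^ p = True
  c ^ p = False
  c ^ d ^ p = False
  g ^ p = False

d = False, c = True, g = True, p = True

c ^ g ^ p = T ^ T ^ T = True ✓
c ^ p = T ^ T = False ✓
c ^ d ^ p = T ^ F ^ T = False ✓
g ^ p = T ^ T = False ✓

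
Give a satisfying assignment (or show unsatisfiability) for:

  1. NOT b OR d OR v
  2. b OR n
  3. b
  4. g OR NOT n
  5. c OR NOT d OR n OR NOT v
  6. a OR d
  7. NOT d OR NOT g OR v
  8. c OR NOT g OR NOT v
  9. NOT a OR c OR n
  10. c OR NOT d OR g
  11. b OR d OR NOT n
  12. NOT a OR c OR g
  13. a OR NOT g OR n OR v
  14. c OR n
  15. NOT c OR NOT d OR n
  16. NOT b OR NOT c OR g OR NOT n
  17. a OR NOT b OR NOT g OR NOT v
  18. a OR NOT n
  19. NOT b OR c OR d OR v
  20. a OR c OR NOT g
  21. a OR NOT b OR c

Unit clause (b) forces b = True.
Try a = False:
  (a OR d) forces d = True.
  (a OR NOT n) forces n = False.
  (c OR n) forces c = True.
  clause (NOT c OR NOT d OR n) is falsified — backtrack.
So a = True.
Set d = False.
  then (NOT b OR d OR v) forces v = True.
Try c = False:
  (c OR NOT g OR NOT v) forces g = False.
  clause (NOT a OR c OR g) is falsified — backtrack.
So c = True.
Set n = False.
Set g = True.
All clauses satisfied.

a = True, d = False, c = True, b = True, n = False, v = True, g = True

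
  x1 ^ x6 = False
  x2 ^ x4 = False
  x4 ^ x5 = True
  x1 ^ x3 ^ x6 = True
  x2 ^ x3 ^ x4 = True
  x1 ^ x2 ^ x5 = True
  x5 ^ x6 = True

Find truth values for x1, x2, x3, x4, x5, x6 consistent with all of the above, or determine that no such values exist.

x1=F, x2=F, x3=T, x4=F, x5=T, x6=F

x1 ^ x6 = F ^ F = False ✓
x2 ^ x4 = F ^ F = False ✓
x4 ^ x5 = F ^ T = True ✓
x1 ^ x3 ^ x6 = F ^ T ^ F = True ✓
x2 ^ x3 ^ x4 = F ^ T ^ F = True ✓
x1 ^ x2 ^ x5 = F ^ F ^ T = True ✓
x5 ^ x6 = T ^ F = True ✓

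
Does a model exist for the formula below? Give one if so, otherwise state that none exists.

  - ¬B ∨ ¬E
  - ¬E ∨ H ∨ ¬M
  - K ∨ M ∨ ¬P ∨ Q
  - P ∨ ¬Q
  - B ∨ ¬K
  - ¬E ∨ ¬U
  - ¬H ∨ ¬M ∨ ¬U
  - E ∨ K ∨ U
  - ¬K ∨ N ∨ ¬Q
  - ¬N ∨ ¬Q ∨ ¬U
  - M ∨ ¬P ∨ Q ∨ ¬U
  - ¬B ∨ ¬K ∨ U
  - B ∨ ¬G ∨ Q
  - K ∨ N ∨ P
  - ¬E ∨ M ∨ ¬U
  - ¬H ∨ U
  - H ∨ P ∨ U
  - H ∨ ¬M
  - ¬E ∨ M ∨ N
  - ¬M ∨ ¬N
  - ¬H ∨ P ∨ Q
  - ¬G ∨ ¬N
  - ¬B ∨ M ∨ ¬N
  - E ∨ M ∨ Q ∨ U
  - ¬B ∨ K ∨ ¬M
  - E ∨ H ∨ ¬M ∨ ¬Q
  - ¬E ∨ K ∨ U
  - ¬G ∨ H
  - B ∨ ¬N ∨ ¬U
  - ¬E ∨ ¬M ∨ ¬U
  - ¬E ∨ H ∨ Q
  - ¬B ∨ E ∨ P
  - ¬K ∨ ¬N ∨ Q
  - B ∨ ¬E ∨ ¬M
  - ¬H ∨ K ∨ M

M=F; K=F; H=F; G=F; P=T; N=F; Q=T; B=F; E=F; U=T

Try M = True:
  (H ∨ ¬M) forces H = True.
  (¬H ∨ ¬M ∨ ¬U) forces U = False.
  clause (¬H ∨ U) is falsified — backtrack.
So M = False.
Set K = False.
  then (¬H ∨ K ∨ M) forces H = False.
  then (¬G ∨ H) forces G = False.
Set P = True.
  then (K ∨ M ∨ ¬P ∨ Q) forces Q = True.
Try N = True:
  (¬N ∨ ¬Q ∨ ¬U) forces U = False.
  (E ∨ K ∨ U) forces E = True.
  clause (¬E ∨ K ∨ U) is falsified — backtrack.
So N = False.
  then (¬E ∨ M ∨ N) forces E = False.
  then (E ∨ K ∨ U) forces U = True.
Set B = False.
All clauses satisfied.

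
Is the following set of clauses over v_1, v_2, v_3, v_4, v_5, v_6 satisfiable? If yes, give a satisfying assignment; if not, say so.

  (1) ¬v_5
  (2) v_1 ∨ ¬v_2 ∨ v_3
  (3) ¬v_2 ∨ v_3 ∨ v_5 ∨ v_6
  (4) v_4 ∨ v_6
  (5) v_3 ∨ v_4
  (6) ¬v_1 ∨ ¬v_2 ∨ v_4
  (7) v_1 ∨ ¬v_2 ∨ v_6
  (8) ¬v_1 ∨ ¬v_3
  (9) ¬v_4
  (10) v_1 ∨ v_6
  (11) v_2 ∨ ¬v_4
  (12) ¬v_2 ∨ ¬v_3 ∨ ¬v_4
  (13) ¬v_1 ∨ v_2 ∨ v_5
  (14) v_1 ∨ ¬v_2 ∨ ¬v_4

Unit clause (¬v_5) forces v_5 = False.
Unit clause (¬v_4) forces v_4 = False.
In (v_4 ∨ v_6) only v_6 is left, so v_6 = True.
In (v_3 ∨ v_4) only v_3 is left, so v_3 = True.
In (¬v_1 ∨ ¬v_3) only ¬v_1 is left, so v_1 = False.
Set v_2 = True.
All clauses satisfied.

v_1: False; v_2: True; v_3: True; v_4: False; v_5: False; v_6: True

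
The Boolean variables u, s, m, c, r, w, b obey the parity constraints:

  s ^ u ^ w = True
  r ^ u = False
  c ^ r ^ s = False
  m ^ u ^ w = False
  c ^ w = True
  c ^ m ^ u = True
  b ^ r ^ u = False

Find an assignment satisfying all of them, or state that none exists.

u = True; s = False; m = True; c = True; r = True; w = False; b = False

s ^ u ^ w = F ^ T ^ F = True ✓
r ^ u = T ^ T = False ✓
c ^ r ^ s = T ^ T ^ F = False ✓
m ^ u ^ w = T ^ T ^ F = False ✓
c ^ w = T ^ F = True ✓
c ^ m ^ u = T ^ T ^ T = True ✓
b ^ r ^ u = F ^ T ^ T = False ✓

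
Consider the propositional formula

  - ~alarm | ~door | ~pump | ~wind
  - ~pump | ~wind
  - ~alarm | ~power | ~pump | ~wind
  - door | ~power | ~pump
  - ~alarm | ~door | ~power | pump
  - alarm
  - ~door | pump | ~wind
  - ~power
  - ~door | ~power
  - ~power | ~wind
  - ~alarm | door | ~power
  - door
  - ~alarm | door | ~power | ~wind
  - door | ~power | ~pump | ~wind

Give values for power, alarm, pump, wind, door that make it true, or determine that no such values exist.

Unit clause (alarm) forces alarm = True.
Unit clause (~power) forces power = False.
Unit clause (door) forces door = True.
Set pump = True.
  then (~alarm | ~door | ~pump | ~wind) forces wind = False.
All clauses satisfied.

power: False, alarm: True, pump: True, wind: False, door: True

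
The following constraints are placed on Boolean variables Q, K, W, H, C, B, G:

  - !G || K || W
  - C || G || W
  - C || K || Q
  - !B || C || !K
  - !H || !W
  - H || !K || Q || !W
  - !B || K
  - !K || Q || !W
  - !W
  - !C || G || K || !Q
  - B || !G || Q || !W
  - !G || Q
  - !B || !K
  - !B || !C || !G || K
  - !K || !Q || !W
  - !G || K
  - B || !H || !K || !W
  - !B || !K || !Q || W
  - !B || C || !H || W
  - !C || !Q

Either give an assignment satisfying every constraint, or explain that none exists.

Q: True, K: True, W: False, H: True, C: False, B: False, G: True

Unit clause (!W) forces W = False.
Set Q = True.
  then (!C || !Q) forces C = False.
  then (C || G || W) forces G = True.
  then (!G || K) forces K = True.
  then (!B || !K || !Q || W) forces B = False.
Set H = True.
All clauses satisfied.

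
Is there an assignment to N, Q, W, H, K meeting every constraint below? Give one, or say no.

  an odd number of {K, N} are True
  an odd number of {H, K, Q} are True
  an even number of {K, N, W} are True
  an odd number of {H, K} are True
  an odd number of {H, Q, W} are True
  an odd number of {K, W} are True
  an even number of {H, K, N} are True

Adding constraints 2, 5, 6 mod 2: every variable appears an even number of times on the left, so the left side is 0.
But the right sides sum to 1 (mod 2). 0 ≠ 1 — the system is inconsistent.

The formula is unsatisfiable.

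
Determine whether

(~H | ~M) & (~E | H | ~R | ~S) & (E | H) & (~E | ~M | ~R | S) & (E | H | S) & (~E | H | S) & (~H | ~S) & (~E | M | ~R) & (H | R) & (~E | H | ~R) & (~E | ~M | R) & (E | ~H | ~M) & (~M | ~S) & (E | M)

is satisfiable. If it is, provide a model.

M = False, R = False, H = True, E = True, S = False

Try M = True:
  (~H | ~M) forces H = False.
  (E | H) forces E = True.
  (~E | H | S) forces S = True.
  clause (~M | ~S) is falsified — backtrack.
So M = False.
  then (E | M) forces E = True.
  then (~E | M | ~R) forces R = False.
  then (H | R) forces H = True.
  then (~H | ~S) forces S = False.
All clauses satisfied.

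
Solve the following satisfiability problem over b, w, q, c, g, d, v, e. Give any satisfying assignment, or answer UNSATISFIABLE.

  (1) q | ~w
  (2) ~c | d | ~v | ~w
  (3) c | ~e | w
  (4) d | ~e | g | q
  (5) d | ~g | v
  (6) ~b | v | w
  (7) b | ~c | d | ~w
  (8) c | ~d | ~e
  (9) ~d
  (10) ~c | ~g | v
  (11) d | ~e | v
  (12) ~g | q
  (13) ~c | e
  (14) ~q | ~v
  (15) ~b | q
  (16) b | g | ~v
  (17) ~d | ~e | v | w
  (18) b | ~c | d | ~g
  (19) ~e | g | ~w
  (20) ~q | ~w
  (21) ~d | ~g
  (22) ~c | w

b = False; w = False; q = False; c = False; g = False; d = False; v = False; e = False

Unit clause (~d) forces d = False.
Try b = True:
  (~b | q) forces q = True.
  (~q | ~v) forces v = False.
  (d | ~g | v) forces g = False.
  (~b | v | w) forces w = True.
  clause (~q | ~w) is falsified — backtrack.
So b = False.
Set w = False.
  then (~c | w) forces c = False.
  then (c | ~e | w) forces e = False.
Set q = False.
  then (~g | q) forces g = False.
  then (b | g | ~v) forces v = False.
All clauses satisfied.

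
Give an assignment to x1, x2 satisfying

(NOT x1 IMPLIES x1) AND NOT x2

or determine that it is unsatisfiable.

x1=T; x2=F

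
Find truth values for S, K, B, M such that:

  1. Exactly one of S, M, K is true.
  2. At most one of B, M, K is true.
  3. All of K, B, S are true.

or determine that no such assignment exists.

Case K = True:
  (1) with K=T forces S = False.
  Constraint (3) is violated (S=F) — contradiction.
Case K = False:
  Constraint (3) is violated (K=F) — contradiction.
Both cases fail — unsatisfiable.

No satisfying assignment exists.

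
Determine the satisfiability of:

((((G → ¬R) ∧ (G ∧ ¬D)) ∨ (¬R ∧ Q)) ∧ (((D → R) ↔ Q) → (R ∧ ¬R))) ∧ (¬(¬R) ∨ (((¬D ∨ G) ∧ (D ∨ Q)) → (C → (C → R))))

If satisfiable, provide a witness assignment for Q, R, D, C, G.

Q=F, R=F, D=F, C=F, G=T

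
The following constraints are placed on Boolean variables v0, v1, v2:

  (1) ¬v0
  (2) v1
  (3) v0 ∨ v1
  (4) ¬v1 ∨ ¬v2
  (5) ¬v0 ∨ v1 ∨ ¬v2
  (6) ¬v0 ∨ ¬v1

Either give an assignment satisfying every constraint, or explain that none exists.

v0 = False, v1 = True, v2 = False

Unit clause (¬v0) forces v0 = False.
Unit clause (v1) forces v1 = True.
In (¬v1 ∨ ¬v2) only ¬v2 is left, so v2 = False.
All clauses satisfied.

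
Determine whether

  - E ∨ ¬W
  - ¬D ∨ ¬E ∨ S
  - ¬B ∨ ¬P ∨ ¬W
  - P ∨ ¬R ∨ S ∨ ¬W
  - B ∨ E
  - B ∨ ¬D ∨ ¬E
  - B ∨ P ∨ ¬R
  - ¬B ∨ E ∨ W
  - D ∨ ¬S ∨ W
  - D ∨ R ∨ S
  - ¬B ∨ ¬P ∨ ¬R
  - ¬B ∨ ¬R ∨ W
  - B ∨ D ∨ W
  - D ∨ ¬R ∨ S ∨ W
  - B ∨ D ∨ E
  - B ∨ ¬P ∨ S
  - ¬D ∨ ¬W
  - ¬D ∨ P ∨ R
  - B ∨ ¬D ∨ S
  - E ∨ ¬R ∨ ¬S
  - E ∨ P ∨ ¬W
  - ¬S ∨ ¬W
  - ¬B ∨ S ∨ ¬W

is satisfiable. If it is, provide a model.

S: True; W: False; B: True; E: True; P: True; D: True; R: False

Set S = True.
  then (¬S ∨ ¬W) forces W = False.
  then (D ∨ ¬S ∨ W) forces D = True.
Try B = False:
  (B ∨ E) forces E = True.
  clause (B ∨ ¬D ∨ ¬E) is falsified — backtrack.
So B = True.
  then (¬B ∨ E ∨ W) forces E = True.
  then (¬B ∨ ¬R ∨ W) forces R = False.
  then (¬D ∨ P ∨ R) forces P = True.
All clauses satisfied.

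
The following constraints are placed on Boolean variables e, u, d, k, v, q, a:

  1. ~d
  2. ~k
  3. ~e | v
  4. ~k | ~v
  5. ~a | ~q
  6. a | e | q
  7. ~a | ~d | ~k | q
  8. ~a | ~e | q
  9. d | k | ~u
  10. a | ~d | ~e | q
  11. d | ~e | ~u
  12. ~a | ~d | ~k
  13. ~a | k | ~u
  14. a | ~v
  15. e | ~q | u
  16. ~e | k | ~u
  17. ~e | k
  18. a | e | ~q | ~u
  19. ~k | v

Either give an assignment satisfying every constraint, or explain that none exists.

e=F; u=F; d=F; k=F; v=F; q=F; a=T

Unit clause (~d) forces d = False.
Unit clause (~k) forces k = False.
In (d | k | ~u) only ~u is left, so u = False.
In (~e | k) only ~e is left, so e = False.
In (e | ~q | u) only ~q is left, so q = False.
In (a | e | q) only a is left, so a = True.
Set v = False.
All clauses satisfied.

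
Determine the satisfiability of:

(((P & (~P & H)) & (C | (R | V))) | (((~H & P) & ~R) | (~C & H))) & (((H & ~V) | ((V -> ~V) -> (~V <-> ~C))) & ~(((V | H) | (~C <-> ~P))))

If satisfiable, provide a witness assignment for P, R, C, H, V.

P: True, R: False, C: False, H: False, V: False

  ((P & (~P & H)) & (C | (R | V))) | (((~H & P) & ~R) | (~C & H)) = True
    (P & (~P & H)) & (C | (R | V)) = False
      P & (~P & H) = False
        ~P & H = False
          ~P = False
      C | (R | V) = False
        R | V = False
    ((~H & P) & ~R) | (~C & H) = True
      (~H & P) & ~R = True
        ~H & P = True
          ~H = True
        ~R = True
      ~C & H = False
        ~C = True
  ((H & ~V) | ((V -> ~V) -> (~V <-> ~C))) & ~(((V | H) | (~C <-> ~P))) = True
    (H & ~V) | ((V -> ~V) -> (~V <-> ~C)) = True
      H & ~V = False
        ~V = True
      (V -> ~V) -> (~V <-> ~C) = True
        V -> ~V = True
          ~V = True
        ~V <-> ~C = True
          ~V = True
          ~C = True
    ~(((V | H) | (~C <-> ~P))) = True
      (V | H) | (~C <-> ~P) = False
        V | H = False
        ~C <-> ~P = False
          ~C = True
          ~P = False
Both conjuncts True, so the formula holds.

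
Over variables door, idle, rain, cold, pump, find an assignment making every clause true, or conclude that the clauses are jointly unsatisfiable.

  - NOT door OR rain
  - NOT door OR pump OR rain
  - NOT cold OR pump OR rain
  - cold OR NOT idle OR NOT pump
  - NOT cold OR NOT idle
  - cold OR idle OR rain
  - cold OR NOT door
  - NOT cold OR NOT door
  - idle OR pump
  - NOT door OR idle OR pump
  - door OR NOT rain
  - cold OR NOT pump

door: False, idle: False, rain: False, cold: True, pump: True

Try door = True:
  (NOT door OR rain) forces rain = True.
  (cold OR NOT door) forces cold = True.
  clause (NOT cold OR NOT door) is falsified — backtrack.
So door = False.
  then (door OR NOT rain) forces rain = False.
Set idle = False.
  then (cold OR idle OR rain) forces cold = True.
  then (idle OR pump) forces pump = True.
All clauses satisfied.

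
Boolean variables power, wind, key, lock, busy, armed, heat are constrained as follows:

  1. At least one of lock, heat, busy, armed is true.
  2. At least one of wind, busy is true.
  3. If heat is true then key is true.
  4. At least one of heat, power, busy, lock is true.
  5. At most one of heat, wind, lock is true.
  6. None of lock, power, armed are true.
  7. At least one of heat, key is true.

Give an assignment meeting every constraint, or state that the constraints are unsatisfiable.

power=F, wind=F, key=T, lock=F, busy=T, armed=F, heat=F

  (1) {lock, heat, busy, armed}: 1 true — at least one ✓
  (2) {wind, busy}: 1 true — at least one ✓
  (3) heat=F ⇒ key: vacuous ✓
  (4) {heat, power, busy, lock}: 1 true — at least one ✓
  (5) {heat, wind, lock}: 0 true — at most one ✓
  (6) {lock, power, armed}: 0 true — none ✓
  (7) {heat, key}: 1 true — at least one ✓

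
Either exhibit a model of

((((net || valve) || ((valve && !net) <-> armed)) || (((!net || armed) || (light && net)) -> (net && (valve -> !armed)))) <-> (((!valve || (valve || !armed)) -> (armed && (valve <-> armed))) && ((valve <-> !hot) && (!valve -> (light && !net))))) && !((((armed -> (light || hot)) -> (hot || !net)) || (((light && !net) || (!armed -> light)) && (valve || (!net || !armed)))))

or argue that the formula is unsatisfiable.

Case net = True: the formula simplifies to (((!valve || (valve || !armed)) -> (armed && (valve <-> armed))) && ((valve <-> !hot) && valve)) && !((((armed -> (light || hot)) -> hot) || ((!armed -> light) && (valve || !armed)))).
  valve = True: simplifies to ((armed && armed) && !hot) && !((((armed -> (light || hot)) -> hot) || (!armed -> light))).
    armed = True: the conjunct !((((armed -> (light || hot)) -> hot) || (!armed -> light))) becomes !((((light || hot) -> hot) || True)) = False.
    armed = False: the conjunct armed is False.
  valve = False: the conjunct valve is False.
Case net = False: the conjunct !((((armed -> (light || hot)) -> (hot || !net)) || (((light && !net) || (!armed -> light)) && (valve || (!net || !armed))))) becomes !((True || (light || (!armed -> light)))) = False.
Both cases fail — unsatisfiable.

UNSATISFIABLE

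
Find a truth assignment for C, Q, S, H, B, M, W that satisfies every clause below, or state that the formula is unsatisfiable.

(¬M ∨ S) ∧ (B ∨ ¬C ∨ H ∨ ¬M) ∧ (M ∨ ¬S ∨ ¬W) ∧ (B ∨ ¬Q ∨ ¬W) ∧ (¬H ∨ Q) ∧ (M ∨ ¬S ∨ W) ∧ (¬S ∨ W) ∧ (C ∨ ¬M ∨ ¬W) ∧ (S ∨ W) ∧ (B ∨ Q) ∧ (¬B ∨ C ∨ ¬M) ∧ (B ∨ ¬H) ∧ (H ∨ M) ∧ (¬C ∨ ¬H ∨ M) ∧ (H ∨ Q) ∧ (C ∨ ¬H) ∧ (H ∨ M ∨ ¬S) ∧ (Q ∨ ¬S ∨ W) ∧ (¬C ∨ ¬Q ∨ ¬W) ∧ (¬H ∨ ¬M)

Unsatisfiable — no assignment works.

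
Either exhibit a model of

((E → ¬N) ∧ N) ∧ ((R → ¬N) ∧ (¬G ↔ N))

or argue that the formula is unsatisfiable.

R = False, N = True, G = False, E = False

  (E → ¬N) ∧ N = True
    E → ¬N = True
      ¬N = False
  (R → ¬N) ∧ (¬G ↔ N) = True
    R → ¬N = True
      ¬N = False
    ¬G ↔ N = True
      ¬G = True
Both conjuncts True, so the formula holds.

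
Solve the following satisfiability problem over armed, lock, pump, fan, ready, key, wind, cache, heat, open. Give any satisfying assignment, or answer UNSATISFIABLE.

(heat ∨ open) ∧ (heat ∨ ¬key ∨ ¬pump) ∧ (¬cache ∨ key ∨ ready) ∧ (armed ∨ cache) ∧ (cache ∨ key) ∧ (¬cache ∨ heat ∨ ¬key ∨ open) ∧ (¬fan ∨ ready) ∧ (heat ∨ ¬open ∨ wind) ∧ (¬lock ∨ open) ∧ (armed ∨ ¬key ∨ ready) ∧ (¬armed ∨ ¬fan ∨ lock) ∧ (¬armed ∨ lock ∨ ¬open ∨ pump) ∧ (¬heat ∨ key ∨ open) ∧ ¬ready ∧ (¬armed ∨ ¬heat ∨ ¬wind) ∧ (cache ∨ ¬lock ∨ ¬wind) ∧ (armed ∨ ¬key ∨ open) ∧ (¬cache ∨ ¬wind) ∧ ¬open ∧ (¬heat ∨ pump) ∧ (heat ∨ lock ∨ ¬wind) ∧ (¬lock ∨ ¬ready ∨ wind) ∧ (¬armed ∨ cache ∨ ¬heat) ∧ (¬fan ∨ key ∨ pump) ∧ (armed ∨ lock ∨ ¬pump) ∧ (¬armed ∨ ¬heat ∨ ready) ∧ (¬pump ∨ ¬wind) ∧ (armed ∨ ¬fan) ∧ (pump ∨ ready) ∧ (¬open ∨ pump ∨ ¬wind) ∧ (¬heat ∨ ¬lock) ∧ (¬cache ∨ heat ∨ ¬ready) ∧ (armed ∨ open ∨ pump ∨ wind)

Unsatisfiable — no assignment works.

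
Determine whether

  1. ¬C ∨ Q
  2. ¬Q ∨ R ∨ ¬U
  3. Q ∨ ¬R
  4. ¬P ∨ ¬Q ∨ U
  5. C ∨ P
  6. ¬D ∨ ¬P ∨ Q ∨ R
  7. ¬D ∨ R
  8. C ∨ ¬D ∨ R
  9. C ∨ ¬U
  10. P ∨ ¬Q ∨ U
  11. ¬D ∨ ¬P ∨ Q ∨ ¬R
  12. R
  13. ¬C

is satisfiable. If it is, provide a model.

The formula is unsatisfiable.

Case R = True:
  (Q ∨ ¬R) forces Q = True.
  (¬C) forces C = False.
  (C ∨ P) forces P = True.
  (¬P ∨ ¬Q ∨ U) forces U = True.
  Clause (C ∨ ¬U) is falsified — contradiction.
Case R = False:
  Clause (R) is falsified — contradiction.
Both cases fail, so the formula is unsatisfiable.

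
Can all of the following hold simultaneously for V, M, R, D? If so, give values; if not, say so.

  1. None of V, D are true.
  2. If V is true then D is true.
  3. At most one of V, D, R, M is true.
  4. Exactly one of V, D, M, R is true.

V = False; M = True; R = False; D = False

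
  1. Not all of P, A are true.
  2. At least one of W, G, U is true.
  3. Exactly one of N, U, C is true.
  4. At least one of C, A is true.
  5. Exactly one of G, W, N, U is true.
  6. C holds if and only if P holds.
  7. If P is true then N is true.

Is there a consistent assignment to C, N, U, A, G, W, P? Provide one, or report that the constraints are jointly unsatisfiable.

C = False, N = False, U = True, A = True, G = False, W = False, P = False

  (1) {P, A}: 1/2 true — not all ✓
  (2) {W, G, U}: 1 true — at least one ✓
  (3) {N, U, C}: 1 true — exactly one ✓
  (4) {C, A}: 1 true — at least one ✓
  (5) {G, W, N, U}: 1 true — exactly one ✓
  (6) C=F, P=F — same ✓
  (7) P=F ⇒ N: vacuous ✓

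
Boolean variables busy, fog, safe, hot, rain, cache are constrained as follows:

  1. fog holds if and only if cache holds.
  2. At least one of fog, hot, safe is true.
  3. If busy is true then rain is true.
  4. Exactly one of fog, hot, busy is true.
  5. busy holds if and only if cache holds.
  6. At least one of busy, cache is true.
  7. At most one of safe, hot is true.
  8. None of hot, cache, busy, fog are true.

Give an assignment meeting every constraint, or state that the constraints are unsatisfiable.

Case busy = True:
  Constraint (8) is violated (busy=T) — contradiction.
Case busy = False:
  (5) with busy=F forces cache = False.
  Constraint (6) is violated (busy=F, cache=F) — contradiction.
Both cases fail — unsatisfiable.

The formula is unsatisfiable.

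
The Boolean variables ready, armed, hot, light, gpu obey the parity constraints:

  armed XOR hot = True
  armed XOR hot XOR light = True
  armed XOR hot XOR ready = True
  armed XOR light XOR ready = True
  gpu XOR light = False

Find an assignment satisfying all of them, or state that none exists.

ready = False, armed = True, hot = False, light = False, gpu = False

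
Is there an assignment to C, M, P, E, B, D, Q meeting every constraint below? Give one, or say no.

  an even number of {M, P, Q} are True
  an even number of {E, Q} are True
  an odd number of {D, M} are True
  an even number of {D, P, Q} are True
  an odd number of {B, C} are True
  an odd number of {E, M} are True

Unsatisfiable — no assignment works.

Adding constraints 1, 3, 4 mod 2: every variable appears an even number of times on the left, so the left side is 0.
But the right sides sum to 1 (mod 2). 0 ≠ 1 — the system is inconsistent.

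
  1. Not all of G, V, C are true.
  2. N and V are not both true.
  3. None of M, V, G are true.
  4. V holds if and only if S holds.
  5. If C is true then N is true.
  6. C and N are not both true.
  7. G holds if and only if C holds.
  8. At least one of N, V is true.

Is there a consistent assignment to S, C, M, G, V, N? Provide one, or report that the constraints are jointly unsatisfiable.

S = False, C = False, M = False, G = False, V = False, N = True

  (1) {G, V, C}: 0/3 true — not all ✓
  (2) N=T, V=F — not both ✓
  (3) {M, V, G}: 0 true — none ✓
  (4) V=F, S=F — same ✓
  (5) C=F ⇒ N: vacuous ✓
  (6) C=F, N=T — not both ✓
  (7) G=F, C=F — same ✓
  (8) {N, V}: 1 true — at least one ✓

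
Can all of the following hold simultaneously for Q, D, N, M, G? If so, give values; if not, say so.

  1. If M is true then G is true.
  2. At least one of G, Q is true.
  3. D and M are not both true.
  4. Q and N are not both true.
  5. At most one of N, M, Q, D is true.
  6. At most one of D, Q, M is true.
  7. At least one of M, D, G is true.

Q = True, D = False, N = False, M = False, G = True

  (1) M=F ⇒ G: vacuous ✓
  (2) {G, Q}: 2 true — at least one ✓
  (3) D=F, M=F — not both ✓
  (4) Q=T, N=F — not both ✓
  (5) {N, M, Q, D}: 1 true — at most one ✓
  (6) {D, Q, M}: 1 true — at most one ✓
  (7) {M, D, G}: 1 true — at least one ✓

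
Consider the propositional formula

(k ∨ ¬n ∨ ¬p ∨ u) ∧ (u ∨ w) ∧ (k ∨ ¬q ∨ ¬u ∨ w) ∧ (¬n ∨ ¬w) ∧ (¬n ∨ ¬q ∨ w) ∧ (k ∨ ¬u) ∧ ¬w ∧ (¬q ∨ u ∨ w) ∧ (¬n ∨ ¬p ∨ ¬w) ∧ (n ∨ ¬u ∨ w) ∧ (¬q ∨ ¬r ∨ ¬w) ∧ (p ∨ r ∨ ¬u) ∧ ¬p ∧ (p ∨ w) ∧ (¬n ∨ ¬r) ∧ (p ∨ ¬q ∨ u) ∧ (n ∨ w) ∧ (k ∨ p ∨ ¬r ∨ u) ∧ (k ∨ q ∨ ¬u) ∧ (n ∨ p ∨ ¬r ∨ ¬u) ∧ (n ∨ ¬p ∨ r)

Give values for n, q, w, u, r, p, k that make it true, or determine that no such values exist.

Case p = True:
  Clause (¬p) is falsified — contradiction.
Case p = False:
  (¬w) forces w = False.
  Clause (p ∨ w) is falsified — contradiction.
Both cases fail, so the formula is unsatisfiable.

The formula is unsatisfiable.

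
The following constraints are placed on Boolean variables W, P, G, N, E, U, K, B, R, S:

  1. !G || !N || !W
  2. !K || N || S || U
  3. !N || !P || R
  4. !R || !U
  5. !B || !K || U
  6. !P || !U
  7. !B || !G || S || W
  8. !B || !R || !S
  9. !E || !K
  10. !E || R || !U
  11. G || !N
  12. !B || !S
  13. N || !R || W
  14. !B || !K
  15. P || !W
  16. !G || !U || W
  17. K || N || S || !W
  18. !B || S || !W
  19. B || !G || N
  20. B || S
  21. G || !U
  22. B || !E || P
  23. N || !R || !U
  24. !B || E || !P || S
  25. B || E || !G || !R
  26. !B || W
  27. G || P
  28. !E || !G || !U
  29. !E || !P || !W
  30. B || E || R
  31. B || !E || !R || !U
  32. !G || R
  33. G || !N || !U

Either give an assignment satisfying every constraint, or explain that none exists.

W: False, P: True, G: True, N: True, E: True, U: False, K: False, B: False, R: True, S: True

Set W = False.
  then (!B || W) forces B = False.
  then (B || S) forces S = True.
Set P = True.
  then (!P || !U) forces U = False.
Set G = True.
  then (B || !G || N) forces N = True.
  then (!G || R) forces R = True.
  then (B || E || !G || !R) forces E = True.
  then (!E || !K) forces K = False.
All clauses satisfied.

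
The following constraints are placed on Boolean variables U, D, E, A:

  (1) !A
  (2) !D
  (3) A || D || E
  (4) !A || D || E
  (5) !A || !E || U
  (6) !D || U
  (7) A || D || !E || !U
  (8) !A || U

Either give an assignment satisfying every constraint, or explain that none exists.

Unit clause (!A) forces A = False.
Unit clause (!D) forces D = False.
In (A || D || E) only E is left, so E = True.
In (A || D || !E || !U) only !U is left, so U = False.
All clauses satisfied.

U=F; D=F; E=T; A=F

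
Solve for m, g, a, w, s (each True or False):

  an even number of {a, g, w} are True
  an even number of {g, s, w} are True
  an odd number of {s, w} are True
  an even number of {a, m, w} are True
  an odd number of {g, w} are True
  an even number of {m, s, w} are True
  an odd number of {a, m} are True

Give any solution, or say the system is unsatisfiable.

No satisfying assignment exists.

Adding constraints 2, 3, 4, 5, 7 mod 2: every variable appears an even number of times on the left, so the left side is 0.
But the right sides sum to 1 (mod 2). 0 ≠ 1 — the system is inconsistent.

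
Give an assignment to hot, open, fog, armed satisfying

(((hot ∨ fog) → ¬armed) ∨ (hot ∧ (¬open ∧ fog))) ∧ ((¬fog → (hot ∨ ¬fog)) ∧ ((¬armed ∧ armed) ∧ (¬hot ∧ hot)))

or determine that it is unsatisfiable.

Case hot = True: the conjunct ¬hot is False.
Case hot = False: the conjunct hot is False.
Both cases fail — unsatisfiable.

Unsatisfiable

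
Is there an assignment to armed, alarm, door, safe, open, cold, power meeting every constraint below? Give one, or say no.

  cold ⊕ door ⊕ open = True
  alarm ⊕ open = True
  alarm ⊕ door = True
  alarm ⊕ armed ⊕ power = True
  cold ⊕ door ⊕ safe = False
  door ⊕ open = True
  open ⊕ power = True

Unsatisfiable — no assignment works.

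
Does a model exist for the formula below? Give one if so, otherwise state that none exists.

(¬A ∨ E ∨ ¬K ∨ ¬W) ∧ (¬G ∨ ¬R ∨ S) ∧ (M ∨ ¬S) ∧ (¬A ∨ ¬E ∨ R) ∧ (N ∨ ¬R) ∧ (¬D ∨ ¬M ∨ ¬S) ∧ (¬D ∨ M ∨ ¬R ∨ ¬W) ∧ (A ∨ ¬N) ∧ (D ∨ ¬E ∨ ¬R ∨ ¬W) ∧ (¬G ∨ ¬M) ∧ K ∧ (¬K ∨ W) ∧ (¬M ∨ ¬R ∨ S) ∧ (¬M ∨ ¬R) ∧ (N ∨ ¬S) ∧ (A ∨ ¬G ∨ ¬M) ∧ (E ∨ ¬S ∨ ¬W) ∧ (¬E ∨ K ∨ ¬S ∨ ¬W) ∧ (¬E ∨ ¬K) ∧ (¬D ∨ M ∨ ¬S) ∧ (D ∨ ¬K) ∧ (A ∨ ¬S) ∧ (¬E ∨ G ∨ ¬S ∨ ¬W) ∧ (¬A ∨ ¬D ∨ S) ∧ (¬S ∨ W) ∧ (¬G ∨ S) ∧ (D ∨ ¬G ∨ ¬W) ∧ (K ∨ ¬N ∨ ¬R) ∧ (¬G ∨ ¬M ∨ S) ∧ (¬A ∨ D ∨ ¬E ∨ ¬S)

W=T, E=F, R=F, N=F, G=F, D=T, M=F, S=F, K=T, A=F

Unit clause (K) forces K = True.
In (¬K ∨ W) only W is left, so W = True.
In (¬E ∨ ¬K) only ¬E is left, so E = False.
In (D ∨ ¬K) only D is left, so D = True.
In (¬A ∨ E ∨ ¬K ∨ ¬W) only ¬A is left, so A = False.
In (A ∨ ¬N) only ¬N is left, so N = False.
In (N ∨ ¬S) only ¬S is left, so S = False.
In (¬G ∨ S) only ¬G is left, so G = False.
In (N ∨ ¬R) only ¬R is left, so R = False.
Set M = False.
All clauses satisfied.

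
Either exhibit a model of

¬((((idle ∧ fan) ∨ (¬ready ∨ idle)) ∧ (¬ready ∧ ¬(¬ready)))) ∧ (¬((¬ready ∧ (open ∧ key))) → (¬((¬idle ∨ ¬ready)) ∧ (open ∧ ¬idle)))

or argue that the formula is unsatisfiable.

ready=F, open=T, key=T, idle=T, fan=F

  ¬((((idle ∧ fan) ∨ (¬ready ∨ idle)) ∧ (¬ready ∧ ¬(¬ready)))) = True
    ((idle ∧ fan) ∨ (¬ready ∨ idle)) ∧ (¬ready ∧ ¬(¬ready)) = False
      (idle ∧ fan) ∨ (¬ready ∨ idle) = True
        idle ∧ fan = False
        ¬ready ∨ idle = True
          ¬ready = True
      ¬ready ∧ ¬(¬ready) = False
        ¬ready = True
        ¬(¬ready) = False
          ¬ready = True
  ¬((¬ready ∧ (open ∧ key))) → (¬((¬idle ∨ ¬ready)) ∧ (open ∧ ¬idle)) = True
    ¬((¬ready ∧ (open ∧ key))) = False
      ¬ready ∧ (open ∧ key) = True
        ¬ready = True
        open ∧ key = True
    ¬((¬idle ∨ ¬ready)) ∧ (open ∧ ¬idle) = False
      ¬((¬idle ∨ ¬ready)) = False
        ¬idle ∨ ¬ready = True
          ¬idle = False
          ¬ready = True
      open ∧ ¬idle = False
        ¬idle = False
Both conjuncts True, so the formula holds.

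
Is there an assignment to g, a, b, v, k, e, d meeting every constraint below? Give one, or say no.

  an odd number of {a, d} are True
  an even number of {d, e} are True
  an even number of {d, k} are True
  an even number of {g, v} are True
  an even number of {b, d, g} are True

g=F; a=T; b=F; v=F; k=F; e=F; d=F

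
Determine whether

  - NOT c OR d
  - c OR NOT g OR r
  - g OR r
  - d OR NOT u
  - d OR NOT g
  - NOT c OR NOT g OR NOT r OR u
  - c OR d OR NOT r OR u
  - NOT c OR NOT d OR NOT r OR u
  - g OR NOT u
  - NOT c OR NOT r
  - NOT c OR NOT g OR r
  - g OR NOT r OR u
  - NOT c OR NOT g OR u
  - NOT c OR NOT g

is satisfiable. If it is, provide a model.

c = False; g = True; r = True; u = False; d = True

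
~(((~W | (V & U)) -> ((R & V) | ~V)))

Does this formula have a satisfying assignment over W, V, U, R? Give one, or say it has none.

W = False, V = True, U = True, R = False

  ~(((~W | (V & U)) -> ((R & V) | ~V))) = True
    (~W | (V & U)) -> ((R & V) | ~V) = False
      ~W | (V & U) = True
        ~W = True
        V & U = True
      (R & V) | ~V = False
        R & V = False
        ~V = False
The formula evaluates to True.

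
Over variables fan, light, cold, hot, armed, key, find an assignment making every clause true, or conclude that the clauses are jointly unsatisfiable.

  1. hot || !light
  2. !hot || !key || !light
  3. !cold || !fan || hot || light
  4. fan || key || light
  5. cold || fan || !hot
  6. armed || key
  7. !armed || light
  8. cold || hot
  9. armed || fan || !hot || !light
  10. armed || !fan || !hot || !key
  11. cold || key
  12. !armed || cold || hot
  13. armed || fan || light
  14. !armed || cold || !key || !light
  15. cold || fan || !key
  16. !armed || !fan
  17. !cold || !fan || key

fan = False, light = True, cold = True, hot = True, armed = True, key = False

Set fan = False.
Try light = False:
  (fan || key || light) forces key = True.
  (!armed || light) forces armed = False.
  clause (armed || fan || light) is falsified — backtrack.
So light = True.
  then (hot || !light) forces hot = True.
  then (!hot || !key || !light) forces key = False.
  then (cold || fan || !hot) forces cold = True.
  then (armed || key) forces armed = True.
All clauses satisfied.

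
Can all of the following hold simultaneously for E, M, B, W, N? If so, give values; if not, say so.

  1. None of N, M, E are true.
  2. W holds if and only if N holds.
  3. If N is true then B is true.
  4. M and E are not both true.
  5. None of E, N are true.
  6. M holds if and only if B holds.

E: False, M: False, B: False, W: False, N: False

  (1) {N, M, E}: 0 true — none ✓
  (2) W=F, N=F — same ✓
  (3) N=F ⇒ B: vacuous ✓
  (4) M=F, E=F — not both ✓
  (5) {E, N}: 0 true — none ✓
  (6) M=F, B=F — same ✓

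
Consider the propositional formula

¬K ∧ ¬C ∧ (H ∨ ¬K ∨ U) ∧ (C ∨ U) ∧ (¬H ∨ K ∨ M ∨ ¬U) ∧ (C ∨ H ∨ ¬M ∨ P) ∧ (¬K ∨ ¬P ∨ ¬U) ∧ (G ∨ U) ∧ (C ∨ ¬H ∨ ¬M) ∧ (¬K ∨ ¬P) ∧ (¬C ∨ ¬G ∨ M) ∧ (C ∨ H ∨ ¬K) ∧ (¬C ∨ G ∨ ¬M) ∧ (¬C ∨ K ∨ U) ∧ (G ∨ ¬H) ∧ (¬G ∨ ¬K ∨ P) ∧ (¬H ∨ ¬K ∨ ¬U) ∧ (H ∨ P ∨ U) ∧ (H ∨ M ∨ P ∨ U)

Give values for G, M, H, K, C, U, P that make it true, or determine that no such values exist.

G=T, M=F, H=F, K=F, C=F, U=T, P=T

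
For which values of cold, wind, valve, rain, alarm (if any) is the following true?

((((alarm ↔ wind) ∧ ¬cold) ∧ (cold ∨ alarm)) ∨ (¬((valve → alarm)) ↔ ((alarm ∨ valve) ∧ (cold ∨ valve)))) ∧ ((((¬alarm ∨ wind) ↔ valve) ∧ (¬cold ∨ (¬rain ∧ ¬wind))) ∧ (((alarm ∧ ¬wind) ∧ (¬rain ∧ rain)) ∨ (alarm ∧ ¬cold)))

cold = False, wind = True, valve = True, rain = False, alarm = True

  (((alarm ↔ wind) ∧ ¬cold) ∧ (cold ∨ alarm)) ∨ (¬((valve → alarm)) ↔ ((alarm ∨ valve) ∧ (cold ∨ valve))) = True
    ((alarm ↔ wind) ∧ ¬cold) ∧ (cold ∨ alarm) = True
      (alarm ↔ wind) ∧ ¬cold = True
        alarm ↔ wind = True
        ¬cold = True
      cold ∨ alarm = True
    ¬((valve → alarm)) ↔ ((alarm ∨ valve) ∧ (cold ∨ valve)) = False
      ¬((valve → alarm)) = False
        valve → alarm = True
      (alarm ∨ valve) ∧ (cold ∨ valve) = True
        alarm ∨ valve = True
        cold ∨ valve = True
  (((¬alarm ∨ wind) ↔ valve) ∧ (¬cold ∨ (¬rain ∧ ¬wind))) ∧ (((alarm ∧ ¬wind) ∧ (¬rain ∧ rain)) ∨ (alarm ∧ ¬cold)) = True
    ((¬alarm ∨ wind) ↔ valve) ∧ (¬cold ∨ (¬rain ∧ ¬wind)) = True
      (¬alarm ∨ wind) ↔ valve = True
        ¬alarm ∨ wind = True
          ¬alarm = False
      ¬cold ∨ (¬rain ∧ ¬wind) = True
        ¬cold = True
        ¬rain ∧ ¬wind = False
          ¬rain = True
          ¬wind = False
    ((alarm ∧ ¬wind) ∧ (¬rain ∧ rain)) ∨ (alarm ∧ ¬cold) = True
      (alarm ∧ ¬wind) ∧ (¬rain ∧ rain) = False
        alarm ∧ ¬wind = False
          ¬wind = False
        ¬rain ∧ rain = False
          ¬rain = True
      alarm ∧ ¬cold = True
        ¬cold = True
Both conjuncts True, so the formula holds.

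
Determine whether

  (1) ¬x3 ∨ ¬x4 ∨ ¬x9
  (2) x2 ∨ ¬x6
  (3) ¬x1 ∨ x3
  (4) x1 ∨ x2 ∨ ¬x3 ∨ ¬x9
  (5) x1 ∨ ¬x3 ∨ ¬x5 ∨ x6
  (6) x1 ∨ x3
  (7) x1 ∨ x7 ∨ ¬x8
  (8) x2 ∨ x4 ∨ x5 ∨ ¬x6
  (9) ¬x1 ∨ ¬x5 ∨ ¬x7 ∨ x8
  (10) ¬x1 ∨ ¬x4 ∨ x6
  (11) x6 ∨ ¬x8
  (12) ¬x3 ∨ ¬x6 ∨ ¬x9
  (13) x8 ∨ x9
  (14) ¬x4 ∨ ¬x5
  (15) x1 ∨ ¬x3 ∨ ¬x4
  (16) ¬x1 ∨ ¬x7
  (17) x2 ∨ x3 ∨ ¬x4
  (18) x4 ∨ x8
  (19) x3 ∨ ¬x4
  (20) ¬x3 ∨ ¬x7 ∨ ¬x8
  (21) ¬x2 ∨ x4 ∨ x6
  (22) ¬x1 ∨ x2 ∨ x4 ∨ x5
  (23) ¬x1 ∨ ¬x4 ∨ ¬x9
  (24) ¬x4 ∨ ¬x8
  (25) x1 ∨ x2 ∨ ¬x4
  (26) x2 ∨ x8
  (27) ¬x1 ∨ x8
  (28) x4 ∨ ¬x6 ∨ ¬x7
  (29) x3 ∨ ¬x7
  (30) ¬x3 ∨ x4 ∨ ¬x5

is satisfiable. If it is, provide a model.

x1: True, x2: True, x3: True, x4: False, x5: False, x6: True, x7: False, x8: True, x9: False

Try x1 = False:
  (x1 ∨ x3) forces x3 = True.
  (x1 ∨ ¬x3 ∨ ¬x4) forces x4 = False.
  (x4 ∨ x8) forces x8 = True.
  (x1 ∨ x7 ∨ ¬x8) forces x7 = True.
  clause (¬x3 ∨ ¬x7 ∨ ¬x8) is falsified — backtrack.
So x1 = True.
  then (¬x1 ∨ x3) forces x3 = True.
  then (¬x1 ∨ ¬x7) forces x7 = False.
  then (¬x1 ∨ x8) forces x8 = True.
  then (x6 ∨ ¬x8) forces x6 = True.
  then (¬x3 ∨ ¬x6 ∨ ¬x9) forces x9 = False.
  then (¬x4 ∨ ¬x8) forces x4 = False.
  then (¬x3 ∨ x4 ∨ ¬x5) forces x5 = False.
  then (x2 ∨ ¬x6) forces x2 = True.
All clauses satisfied.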